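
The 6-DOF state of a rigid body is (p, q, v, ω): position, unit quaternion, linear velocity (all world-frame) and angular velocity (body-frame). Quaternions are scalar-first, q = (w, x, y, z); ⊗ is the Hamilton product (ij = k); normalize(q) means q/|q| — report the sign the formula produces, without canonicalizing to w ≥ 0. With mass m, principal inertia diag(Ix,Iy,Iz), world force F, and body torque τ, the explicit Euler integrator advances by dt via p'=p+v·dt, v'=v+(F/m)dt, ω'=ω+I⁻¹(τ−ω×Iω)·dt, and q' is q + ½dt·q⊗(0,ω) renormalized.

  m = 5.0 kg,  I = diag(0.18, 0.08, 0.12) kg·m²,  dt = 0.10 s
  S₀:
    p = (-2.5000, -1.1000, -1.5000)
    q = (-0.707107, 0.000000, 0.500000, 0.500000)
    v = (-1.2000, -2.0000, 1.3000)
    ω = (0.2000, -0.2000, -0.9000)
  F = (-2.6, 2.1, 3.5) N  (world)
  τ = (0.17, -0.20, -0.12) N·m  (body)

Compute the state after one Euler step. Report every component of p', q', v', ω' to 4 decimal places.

p' = (-2.6200, -1.3000, -1.3700)
q' = (-0.6789, -0.0245, 0.5115, 0.5262)
v' = (-1.2520, -1.9580, 1.3700)
ω' = (0.2904, -0.4365, -1.0033)

linear accel F/m = (-0.5200, 0.4200, 0.7000)
p' = p + v·dt = (-2.6200, -1.3000, -1.3700)
v + (F/m)dt = (-1.2520, -1.9580, 1.3700)
α = I⁻¹(τ − ω×Iω) = (0.9044, -2.3650, -1.0333)
new body rate ω' = (0.2904, -0.4365, -1.0033)
Hamilton product q⊗(0,ω) = (0.5500000, -0.4914214, 0.2414214, 0.5363963)
q' = normalize(q + ½dt·q⊗(0,ω)) = (-0.6789, -0.0245, 0.5115, 0.5262)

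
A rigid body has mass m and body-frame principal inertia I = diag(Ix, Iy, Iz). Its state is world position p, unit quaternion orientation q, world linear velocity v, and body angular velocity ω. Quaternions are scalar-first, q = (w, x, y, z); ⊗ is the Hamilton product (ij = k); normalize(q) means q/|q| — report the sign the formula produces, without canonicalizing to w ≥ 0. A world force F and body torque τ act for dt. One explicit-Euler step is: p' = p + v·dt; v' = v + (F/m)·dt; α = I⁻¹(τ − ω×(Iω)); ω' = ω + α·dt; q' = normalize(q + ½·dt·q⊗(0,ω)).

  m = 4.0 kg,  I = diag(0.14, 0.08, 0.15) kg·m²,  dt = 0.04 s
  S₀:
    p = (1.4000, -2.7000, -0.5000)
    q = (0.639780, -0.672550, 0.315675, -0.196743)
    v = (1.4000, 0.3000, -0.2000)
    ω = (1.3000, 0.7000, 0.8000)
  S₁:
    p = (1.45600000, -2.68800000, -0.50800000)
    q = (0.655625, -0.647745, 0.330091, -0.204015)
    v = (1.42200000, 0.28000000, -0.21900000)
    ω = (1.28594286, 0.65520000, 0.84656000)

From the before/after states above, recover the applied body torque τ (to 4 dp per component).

Δω = ω₁−ω₀ = (-0.01405714, -0.04480000, 0.04656000)
precession coupling = (0.0392, -0.0104, -0.0546)
applied torque τ = (-0.0100, -0.1000, 0.1200)

τ = (-0.0100, -0.1000, 0.1200)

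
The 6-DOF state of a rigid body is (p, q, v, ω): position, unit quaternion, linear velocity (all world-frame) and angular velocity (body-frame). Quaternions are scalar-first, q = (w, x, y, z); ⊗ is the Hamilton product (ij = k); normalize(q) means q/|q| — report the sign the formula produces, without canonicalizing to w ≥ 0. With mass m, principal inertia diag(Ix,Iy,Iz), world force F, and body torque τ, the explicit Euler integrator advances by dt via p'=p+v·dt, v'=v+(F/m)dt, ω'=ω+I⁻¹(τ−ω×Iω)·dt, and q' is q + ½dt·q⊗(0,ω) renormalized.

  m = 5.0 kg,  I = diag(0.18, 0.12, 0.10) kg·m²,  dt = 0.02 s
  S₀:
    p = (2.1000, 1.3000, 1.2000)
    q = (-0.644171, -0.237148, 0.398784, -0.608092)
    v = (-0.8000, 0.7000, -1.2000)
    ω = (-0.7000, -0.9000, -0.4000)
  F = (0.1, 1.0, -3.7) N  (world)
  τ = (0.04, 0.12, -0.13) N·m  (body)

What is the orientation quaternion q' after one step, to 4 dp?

2q̇ = q⊗(0,ω) = (-0.0503348, -0.2558767, 0.9105591, 0.7502504)
q + ½dt·q⊗(0,ω), renormalized = (-0.6446, -0.2397, 0.4079, -0.6005)

q' = (-0.6446, -0.2397, 0.4079, -0.6005)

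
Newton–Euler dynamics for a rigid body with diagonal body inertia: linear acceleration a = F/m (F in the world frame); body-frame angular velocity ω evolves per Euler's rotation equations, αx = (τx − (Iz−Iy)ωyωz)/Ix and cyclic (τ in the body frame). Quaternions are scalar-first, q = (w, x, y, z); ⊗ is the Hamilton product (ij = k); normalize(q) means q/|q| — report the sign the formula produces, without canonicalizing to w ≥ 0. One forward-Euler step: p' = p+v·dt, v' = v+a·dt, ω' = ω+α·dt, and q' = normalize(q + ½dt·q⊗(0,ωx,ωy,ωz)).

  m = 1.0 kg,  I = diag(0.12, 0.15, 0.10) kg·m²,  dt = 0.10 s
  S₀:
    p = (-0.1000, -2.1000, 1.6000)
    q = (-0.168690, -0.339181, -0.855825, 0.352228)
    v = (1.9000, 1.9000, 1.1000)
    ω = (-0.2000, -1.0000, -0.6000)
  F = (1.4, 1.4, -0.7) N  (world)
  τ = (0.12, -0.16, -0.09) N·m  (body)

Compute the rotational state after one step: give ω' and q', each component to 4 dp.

ω×(Iω) gyroscopic = (-0.0300, 0.0024, 0.0060)
α = I⁻¹(τ − ω×Iω) = (1.2500, -1.0827, -0.9600)
new body rate ω' = (-0.0750, -1.1083, -0.6960)
q⊗(0,ω) = (-0.7123244, 0.8994610, -0.1052642, 0.2692300)
q' = normalize(q + ½dt·q⊗(0,ω)) = (-0.2039, -0.2937, -0.8596, 0.3651)

ω' = (-0.0750, -1.1083, -0.6960)
q' = (-0.2039, -0.2937, -0.8596, 0.3651)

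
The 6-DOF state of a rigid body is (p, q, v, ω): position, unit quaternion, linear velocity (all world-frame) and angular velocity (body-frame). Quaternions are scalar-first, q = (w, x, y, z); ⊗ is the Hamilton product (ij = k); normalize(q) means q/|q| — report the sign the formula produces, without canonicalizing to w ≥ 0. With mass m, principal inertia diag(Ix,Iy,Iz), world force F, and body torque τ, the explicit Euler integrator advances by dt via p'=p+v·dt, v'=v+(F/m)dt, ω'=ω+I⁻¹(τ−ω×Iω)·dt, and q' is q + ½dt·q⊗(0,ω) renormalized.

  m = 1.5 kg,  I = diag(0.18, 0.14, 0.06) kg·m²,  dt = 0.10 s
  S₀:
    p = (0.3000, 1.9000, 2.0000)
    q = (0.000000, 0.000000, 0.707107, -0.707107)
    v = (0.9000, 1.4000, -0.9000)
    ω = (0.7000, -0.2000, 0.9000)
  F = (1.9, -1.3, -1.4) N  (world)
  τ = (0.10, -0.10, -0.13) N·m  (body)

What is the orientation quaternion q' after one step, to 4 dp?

2q̇ = q⊗(0,ω) = (0.7778177, 0.4949749, -0.4949749, -0.4949749)
q' = normalize(q + ½dt·q⊗(0,ω)) = (0.0388, 0.0247, 0.6812, -0.7306)

q' = (0.0388, 0.0247, 0.6812, -0.7306)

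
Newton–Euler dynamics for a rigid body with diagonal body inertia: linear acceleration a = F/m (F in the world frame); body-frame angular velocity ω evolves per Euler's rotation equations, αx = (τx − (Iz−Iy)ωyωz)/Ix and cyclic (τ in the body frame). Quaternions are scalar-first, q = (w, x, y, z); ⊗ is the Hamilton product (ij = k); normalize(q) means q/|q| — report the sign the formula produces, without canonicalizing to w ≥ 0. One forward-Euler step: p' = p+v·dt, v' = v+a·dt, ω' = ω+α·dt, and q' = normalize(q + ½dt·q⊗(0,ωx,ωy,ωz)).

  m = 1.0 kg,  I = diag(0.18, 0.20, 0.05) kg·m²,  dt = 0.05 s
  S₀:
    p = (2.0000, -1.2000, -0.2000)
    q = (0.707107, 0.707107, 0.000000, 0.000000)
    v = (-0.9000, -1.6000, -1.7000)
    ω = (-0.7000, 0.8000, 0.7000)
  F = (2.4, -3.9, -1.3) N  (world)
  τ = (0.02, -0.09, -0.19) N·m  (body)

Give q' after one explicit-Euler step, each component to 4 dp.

2q̇ = q⊗(0,ω) = (0.4949749, -0.4949749, 0.0707107, 1.0606605)
q' = normalize(q + ½dt·q⊗(0,ω)) = (0.7191, 0.6944, 0.0018, 0.0265)

q' = (0.7191, 0.6944, 0.0018, 0.0265)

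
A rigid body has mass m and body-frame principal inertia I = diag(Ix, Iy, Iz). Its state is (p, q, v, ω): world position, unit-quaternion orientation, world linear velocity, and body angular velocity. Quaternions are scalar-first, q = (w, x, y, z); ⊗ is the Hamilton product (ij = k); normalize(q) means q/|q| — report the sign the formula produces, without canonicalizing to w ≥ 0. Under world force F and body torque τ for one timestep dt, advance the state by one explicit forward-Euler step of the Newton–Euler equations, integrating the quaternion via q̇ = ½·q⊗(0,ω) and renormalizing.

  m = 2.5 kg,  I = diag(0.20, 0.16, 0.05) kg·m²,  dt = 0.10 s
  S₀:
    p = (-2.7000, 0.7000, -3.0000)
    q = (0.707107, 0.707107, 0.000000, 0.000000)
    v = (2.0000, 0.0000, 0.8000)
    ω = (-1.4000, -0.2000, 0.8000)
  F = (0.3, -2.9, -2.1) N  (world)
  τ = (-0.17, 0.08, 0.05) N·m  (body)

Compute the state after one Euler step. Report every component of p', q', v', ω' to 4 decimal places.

linear accel F/m = (0.1200, -1.1600, -0.8400)
p' = p + v·dt = (-2.5000, 0.7000, -2.9200)
new velocity v' = (2.0120, -0.1160, 0.7160)
angular accel α = (-0.9380, 1.5500, 1.2240)
ω + α·dt = (-1.4938, -0.0450, 0.9224)
q⊗(0,ω) = (0.9899498, -0.9899498, -0.7071070, 0.4242642)
q' = normalize(q + ½dt·q⊗(0,ω)) = (0.7541, 0.6554, -0.0352, 0.0211)

p' = (-2.5000, 0.7000, -2.9200)
q' = (0.7541, 0.6554, -0.0352, 0.0211)
v' = (2.0120, -0.1160, 0.7160)
ω' = (-1.4938, -0.0450, 0.9224)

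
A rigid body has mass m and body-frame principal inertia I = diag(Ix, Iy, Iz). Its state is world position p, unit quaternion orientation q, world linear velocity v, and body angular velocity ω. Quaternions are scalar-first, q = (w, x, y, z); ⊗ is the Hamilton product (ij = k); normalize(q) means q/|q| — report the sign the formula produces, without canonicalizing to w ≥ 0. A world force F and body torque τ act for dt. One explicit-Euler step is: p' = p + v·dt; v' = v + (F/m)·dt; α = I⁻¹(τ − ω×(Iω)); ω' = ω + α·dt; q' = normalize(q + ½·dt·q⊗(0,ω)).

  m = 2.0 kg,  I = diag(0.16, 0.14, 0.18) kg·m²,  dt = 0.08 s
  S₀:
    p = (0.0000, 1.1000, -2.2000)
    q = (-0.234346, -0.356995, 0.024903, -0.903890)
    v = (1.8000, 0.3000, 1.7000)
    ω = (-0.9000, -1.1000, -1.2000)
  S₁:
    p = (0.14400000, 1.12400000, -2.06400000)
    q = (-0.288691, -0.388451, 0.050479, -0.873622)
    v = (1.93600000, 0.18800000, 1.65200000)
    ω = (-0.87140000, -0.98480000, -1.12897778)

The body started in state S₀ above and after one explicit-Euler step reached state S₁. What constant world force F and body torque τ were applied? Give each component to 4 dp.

Δω = ω₁−ω₀ = (0.02860000, 0.11520000, 0.07102222)
gyro term ω₀×Iω₀ = (0.0528, -0.0216, -0.0198)
applied torque τ = (0.1100, 0.1800, 0.1400)
velocity change Δv = (0.13600000, -0.11200000, -0.04800000)
applied force F = (3.4000, -2.8000, -1.2000)

F = (3.4000, -2.8000, -1.2000)
τ = (0.1100, 0.1800, 0.1400)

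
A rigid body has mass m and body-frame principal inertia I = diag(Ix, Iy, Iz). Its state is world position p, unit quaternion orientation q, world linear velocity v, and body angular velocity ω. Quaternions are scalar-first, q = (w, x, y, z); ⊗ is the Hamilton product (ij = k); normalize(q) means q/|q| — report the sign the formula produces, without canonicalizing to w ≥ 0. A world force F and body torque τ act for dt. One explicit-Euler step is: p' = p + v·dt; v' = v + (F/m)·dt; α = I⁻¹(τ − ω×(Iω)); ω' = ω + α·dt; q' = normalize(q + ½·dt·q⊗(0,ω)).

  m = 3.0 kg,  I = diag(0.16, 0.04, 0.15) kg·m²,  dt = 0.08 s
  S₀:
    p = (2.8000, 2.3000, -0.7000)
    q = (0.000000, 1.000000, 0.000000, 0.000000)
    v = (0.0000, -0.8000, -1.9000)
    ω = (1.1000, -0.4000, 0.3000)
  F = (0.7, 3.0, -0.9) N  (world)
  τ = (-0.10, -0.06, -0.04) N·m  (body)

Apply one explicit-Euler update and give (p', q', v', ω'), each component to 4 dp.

p' = (2.8000, 2.2360, -0.8520)
q' = (-0.0439, 0.9988, -0.0120, -0.0160)
v' = (0.0187, -0.7200, -1.9240)
ω' = (1.0566, -0.5266, 0.2505)

p + v·dt = (2.8000, 2.2360, -0.8520)
new velocity v' = (0.0187, -0.7200, -1.9240)
α = I⁻¹(τ − ω×Iω) = (-0.5425, -1.5825, -0.6187)
ω + α·dt = (1.0566, -0.5266, 0.2505)
2q̇ = q⊗(0,ω) = (-1.1000000, 0.0000000, -0.3000000, -0.4000000)
q' = normalize(q + ½dt·q⊗(0,ω)) = (-0.0439, 0.9988, -0.0120, -0.0160)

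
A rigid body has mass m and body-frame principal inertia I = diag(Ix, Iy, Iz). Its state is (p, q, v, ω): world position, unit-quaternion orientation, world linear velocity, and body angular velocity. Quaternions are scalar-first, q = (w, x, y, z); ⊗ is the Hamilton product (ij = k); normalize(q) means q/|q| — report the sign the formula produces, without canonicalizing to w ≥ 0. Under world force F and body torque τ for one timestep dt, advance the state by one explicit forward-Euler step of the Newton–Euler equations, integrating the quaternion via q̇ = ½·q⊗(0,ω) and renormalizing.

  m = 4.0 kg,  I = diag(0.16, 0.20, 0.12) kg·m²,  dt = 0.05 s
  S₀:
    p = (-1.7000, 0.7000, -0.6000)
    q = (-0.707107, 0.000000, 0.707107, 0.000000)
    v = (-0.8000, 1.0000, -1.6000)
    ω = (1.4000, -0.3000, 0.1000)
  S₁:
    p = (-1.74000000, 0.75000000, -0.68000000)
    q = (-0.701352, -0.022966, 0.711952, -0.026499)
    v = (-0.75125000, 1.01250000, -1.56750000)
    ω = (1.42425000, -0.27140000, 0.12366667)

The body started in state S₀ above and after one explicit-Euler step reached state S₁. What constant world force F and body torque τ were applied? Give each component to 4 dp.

F = (3.9000, 1.0000, 2.6000)
τ = (0.0800, 0.1200, 0.0400)

velocity change Δv = (0.04875000, 0.01250000, 0.03250000)
applied force F = (3.9000, 1.0000, 2.6000)
rate change Δω = (0.02425000, 0.02860000, 0.02366667)
gyro term ω₀×Iω₀ = (0.0024, 0.0056, -0.0168)
I·α + gyro = (0.0800, 0.1200, 0.0400)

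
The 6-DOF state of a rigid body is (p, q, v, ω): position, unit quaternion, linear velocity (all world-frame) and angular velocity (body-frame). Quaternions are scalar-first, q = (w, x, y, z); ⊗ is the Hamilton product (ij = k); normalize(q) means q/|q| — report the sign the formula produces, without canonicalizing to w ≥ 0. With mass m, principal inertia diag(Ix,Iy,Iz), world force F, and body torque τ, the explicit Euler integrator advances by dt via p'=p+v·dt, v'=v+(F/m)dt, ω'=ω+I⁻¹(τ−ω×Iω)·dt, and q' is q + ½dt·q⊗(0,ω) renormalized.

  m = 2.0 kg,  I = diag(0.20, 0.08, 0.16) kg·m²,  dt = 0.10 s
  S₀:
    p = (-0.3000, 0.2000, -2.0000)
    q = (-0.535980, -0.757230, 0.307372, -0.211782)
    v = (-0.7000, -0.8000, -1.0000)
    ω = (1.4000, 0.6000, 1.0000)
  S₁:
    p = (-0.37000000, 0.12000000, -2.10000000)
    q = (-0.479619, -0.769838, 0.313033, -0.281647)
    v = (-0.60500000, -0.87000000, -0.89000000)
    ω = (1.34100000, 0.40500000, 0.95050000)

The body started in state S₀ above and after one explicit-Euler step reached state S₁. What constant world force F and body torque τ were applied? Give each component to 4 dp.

F = (1.9000, -1.4000, 2.2000)
τ = (-0.0700, -0.1000, -0.1800)

Δv = v₁−v₀ = (0.09500000, -0.07000000, 0.11000000)
applied force F = (1.9000, -1.4000, 2.2000)
ω₁ − ω₀ = (-0.05900000, -0.19500000, -0.04950000)
I·α + gyro = (-0.0700, -0.1000, -0.1800)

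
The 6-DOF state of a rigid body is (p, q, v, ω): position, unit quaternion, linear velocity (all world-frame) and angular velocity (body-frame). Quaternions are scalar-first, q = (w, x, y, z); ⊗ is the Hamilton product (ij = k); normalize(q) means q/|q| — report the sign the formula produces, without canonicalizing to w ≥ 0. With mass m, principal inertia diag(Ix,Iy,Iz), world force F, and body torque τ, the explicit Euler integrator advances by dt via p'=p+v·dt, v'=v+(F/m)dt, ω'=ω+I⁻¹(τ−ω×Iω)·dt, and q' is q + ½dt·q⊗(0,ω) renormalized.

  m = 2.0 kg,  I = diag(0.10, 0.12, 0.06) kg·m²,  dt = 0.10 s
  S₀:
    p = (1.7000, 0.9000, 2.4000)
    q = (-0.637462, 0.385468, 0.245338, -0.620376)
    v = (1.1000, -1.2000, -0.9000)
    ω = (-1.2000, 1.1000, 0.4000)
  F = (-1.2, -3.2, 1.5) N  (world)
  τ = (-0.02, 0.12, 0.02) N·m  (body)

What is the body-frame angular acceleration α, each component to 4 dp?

α = (0.0640, 1.1600, 0.7733)

ω×(Iω) gyroscopic = (-0.0264, -0.0192, -0.0264)
angular accel α = (0.0640, 1.1600, 0.7733)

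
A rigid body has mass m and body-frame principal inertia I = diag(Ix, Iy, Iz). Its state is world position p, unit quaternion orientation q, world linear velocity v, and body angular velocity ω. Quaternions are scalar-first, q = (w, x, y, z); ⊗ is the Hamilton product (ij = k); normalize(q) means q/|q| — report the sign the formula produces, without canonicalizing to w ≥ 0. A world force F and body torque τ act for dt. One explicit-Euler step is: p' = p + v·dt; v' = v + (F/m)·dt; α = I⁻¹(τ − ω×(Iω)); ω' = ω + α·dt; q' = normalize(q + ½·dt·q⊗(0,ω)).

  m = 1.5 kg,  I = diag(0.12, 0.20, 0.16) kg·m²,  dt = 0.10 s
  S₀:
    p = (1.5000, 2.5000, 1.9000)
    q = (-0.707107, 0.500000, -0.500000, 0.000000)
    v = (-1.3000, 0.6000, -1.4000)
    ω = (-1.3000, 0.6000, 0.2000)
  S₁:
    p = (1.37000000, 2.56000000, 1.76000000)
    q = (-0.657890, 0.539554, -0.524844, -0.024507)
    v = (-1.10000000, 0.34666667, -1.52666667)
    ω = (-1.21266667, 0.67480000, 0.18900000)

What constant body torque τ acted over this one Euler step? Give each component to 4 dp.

ω₁ − ω₀ = (0.08733333, 0.07480000, -0.01100000)
precession coupling = (-0.0048, 0.0104, -0.0624)
I·α + gyro = (0.1000, 0.1600, -0.0800)

τ = (0.1000, 0.1600, -0.0800)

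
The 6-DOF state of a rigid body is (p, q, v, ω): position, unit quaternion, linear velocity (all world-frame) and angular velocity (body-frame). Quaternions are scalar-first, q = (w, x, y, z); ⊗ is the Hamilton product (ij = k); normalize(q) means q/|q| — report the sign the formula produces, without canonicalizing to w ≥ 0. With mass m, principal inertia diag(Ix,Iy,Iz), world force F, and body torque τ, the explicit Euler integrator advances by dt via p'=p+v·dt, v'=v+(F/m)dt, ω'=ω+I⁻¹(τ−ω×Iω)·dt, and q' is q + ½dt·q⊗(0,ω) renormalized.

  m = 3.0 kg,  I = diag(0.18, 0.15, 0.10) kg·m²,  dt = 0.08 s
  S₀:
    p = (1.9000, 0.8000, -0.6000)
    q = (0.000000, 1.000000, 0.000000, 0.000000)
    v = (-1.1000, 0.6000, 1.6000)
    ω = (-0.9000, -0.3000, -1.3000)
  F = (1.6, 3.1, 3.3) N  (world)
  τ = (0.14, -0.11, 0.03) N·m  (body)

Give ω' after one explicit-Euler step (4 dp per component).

(τ − ω×Iω)/I = (0.8861, -1.3573, 0.3810)
new body rate ω' = (-0.8291, -0.4086, -1.2695)

ω' = (-0.8291, -0.4086, -1.2695)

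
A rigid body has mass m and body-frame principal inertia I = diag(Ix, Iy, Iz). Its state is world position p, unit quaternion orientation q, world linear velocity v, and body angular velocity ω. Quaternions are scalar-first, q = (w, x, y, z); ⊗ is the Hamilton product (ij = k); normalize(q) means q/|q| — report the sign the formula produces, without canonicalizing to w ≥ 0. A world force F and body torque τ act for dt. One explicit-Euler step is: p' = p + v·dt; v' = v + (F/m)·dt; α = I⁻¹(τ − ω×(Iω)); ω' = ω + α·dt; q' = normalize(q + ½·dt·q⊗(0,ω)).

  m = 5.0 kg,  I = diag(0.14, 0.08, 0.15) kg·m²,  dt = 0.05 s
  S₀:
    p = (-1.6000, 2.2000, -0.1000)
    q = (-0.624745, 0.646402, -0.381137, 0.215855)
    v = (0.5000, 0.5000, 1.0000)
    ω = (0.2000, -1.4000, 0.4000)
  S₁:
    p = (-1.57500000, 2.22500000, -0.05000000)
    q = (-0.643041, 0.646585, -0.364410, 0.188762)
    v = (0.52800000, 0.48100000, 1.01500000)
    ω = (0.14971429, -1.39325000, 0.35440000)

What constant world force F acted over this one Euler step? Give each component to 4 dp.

v₁ − v₀ = (0.02800000, -0.01900000, 0.01500000)
F = m·Δv/dt = (2.8000, -1.9000, 1.5000)

F = (2.8000, -1.9000, 1.5000)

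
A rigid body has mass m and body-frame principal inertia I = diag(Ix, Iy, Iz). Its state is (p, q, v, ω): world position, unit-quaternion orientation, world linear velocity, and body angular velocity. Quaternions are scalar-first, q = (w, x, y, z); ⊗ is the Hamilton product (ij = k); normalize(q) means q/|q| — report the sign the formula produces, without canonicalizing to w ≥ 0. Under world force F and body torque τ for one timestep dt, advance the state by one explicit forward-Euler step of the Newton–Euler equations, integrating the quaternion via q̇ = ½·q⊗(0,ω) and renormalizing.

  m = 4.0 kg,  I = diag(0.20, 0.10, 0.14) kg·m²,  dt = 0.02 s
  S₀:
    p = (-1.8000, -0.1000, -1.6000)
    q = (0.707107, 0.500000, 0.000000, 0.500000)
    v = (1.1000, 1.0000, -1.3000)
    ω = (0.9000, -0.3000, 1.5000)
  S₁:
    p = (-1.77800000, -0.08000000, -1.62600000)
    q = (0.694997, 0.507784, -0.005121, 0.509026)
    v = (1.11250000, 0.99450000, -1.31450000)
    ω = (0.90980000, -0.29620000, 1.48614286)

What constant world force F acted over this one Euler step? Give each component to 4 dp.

Δv = v₁−v₀ = (0.01250000, -0.00550000, -0.01450000)
applied force F = (2.5000, -1.1000, -2.9000)

F = (2.5000, -1.1000, -2.9000)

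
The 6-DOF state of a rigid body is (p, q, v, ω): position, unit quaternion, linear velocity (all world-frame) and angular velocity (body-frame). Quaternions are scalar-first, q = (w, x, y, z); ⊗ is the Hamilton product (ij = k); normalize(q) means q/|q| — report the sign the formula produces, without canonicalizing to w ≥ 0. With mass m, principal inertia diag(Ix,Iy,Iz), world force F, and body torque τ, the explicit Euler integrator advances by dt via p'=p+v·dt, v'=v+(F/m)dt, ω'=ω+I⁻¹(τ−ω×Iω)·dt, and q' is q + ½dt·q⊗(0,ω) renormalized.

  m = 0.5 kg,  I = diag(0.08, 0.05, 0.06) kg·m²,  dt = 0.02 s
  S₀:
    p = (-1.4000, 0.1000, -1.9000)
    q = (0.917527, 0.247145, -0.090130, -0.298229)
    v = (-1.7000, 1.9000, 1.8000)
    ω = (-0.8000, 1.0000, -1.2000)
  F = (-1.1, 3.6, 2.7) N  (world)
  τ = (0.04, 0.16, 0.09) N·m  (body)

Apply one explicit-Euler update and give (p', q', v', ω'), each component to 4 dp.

precession coupling ω×(Iω) = (-0.0120, 0.0192, 0.0240)
(τ − ω×Iω)/I = (0.6500, 2.8160, 1.1000)
ω' = ω + α·dt = (-0.7870, 1.0563, -1.1780)
q⊗(0,ω) = (-0.0700288, -0.3276366, 1.4526842, -0.9259914)
updated quaternion q' = (0.9167, 0.2438, -0.0756, -0.3074)
a = F/m = (-2.2000, 7.2000, 5.4000)
new position p' = (-1.4340, 0.1380, -1.8640)
new velocity v' = (-1.7440, 2.0440, 1.9080)

p' = (-1.4340, 0.1380, -1.8640)
q' = (0.9167, 0.2438, -0.0756, -0.3074)
v' = (-1.7440, 2.0440, 1.9080)
ω' = (-0.7870, 1.0563, -1.1780)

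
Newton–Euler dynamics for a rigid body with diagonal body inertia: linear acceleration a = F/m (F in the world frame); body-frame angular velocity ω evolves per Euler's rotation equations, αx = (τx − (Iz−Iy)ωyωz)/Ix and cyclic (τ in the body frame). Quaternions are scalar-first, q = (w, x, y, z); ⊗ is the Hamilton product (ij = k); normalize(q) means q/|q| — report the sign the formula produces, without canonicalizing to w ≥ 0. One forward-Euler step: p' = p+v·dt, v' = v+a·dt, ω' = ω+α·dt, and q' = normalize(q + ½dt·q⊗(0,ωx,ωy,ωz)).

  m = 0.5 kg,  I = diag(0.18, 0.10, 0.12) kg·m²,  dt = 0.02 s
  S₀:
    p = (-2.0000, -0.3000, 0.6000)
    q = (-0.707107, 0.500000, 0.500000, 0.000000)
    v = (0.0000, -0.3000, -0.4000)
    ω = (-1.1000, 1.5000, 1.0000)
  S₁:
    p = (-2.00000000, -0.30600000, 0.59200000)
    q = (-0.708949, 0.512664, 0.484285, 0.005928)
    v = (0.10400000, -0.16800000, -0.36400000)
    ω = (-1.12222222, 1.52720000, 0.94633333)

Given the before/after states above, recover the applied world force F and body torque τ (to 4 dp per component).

F = (2.6000, 3.3000, 0.9000)
τ = (-0.1700, 0.0700, -0.1900)

v₁ − v₀ = (0.10400000, 0.13200000, 0.03600000)
F = m·Δv/dt = (2.6000, 3.3000, 0.9000)
Δω = ω₁−ω₀ = (-0.02222222, 0.02720000, -0.05366667)
ω₀×(Iω₀) = (0.0300, -0.0660, 0.1320)
I·α + gyro = (-0.1700, 0.0700, -0.1900)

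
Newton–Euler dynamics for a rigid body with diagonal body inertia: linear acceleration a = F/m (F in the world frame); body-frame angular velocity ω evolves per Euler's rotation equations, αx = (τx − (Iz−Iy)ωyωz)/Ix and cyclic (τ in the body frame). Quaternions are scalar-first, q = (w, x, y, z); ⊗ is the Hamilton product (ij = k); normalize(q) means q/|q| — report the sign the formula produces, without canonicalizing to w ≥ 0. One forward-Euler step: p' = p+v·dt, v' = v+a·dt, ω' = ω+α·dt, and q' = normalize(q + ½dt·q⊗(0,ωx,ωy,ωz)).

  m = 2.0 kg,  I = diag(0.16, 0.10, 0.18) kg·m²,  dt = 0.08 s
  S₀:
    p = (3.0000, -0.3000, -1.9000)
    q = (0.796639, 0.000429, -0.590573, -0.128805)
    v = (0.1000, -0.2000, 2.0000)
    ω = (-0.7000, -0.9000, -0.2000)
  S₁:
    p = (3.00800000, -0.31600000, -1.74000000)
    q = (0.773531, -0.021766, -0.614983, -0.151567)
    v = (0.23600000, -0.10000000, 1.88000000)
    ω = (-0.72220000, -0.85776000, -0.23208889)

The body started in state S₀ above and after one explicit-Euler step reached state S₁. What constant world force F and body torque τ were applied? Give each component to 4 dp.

F = (3.4000, 2.5000, -3.0000)
τ = (-0.0300, 0.0500, -0.1100)

Δv = v₁−v₀ = (0.13600000, 0.10000000, -0.12000000)
F = m·Δv/dt = (3.4000, 2.5000, -3.0000)
ω₁ − ω₀ = (-0.02220000, 0.04224000, -0.03208889)
gyro term ω₀×Iω₀ = (0.0144, -0.0028, -0.0378)
applied torque τ = (-0.0300, 0.0500, -0.1100)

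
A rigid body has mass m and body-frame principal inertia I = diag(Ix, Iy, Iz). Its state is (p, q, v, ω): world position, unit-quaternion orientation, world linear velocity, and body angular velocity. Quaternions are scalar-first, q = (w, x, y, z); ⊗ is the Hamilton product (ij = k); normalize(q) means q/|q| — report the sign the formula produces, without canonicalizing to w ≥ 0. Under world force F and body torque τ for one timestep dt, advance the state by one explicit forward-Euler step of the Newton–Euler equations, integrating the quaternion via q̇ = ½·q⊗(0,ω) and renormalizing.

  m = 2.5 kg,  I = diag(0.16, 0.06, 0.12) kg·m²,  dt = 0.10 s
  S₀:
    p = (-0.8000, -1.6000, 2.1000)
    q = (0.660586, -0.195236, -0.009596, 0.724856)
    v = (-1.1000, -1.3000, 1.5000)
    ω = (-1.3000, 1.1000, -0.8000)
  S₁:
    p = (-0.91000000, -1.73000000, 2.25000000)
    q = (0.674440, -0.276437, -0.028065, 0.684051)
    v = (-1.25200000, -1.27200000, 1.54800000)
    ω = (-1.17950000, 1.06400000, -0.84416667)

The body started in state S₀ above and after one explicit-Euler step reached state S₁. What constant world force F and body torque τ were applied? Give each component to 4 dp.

F = (-3.8000, 0.7000, 1.2000)
τ = (0.1400, 0.0200, 0.0900)

v₁ − v₀ = (-0.15200000, 0.02800000, 0.04800000)
applied force F = (-3.8000, 0.7000, 1.2000)
ω₁ − ω₀ = (0.12050000, -0.03600000, -0.04416667)
precession coupling = (-0.0528, 0.0416, 0.1430)
I·α + gyro = (0.1400, 0.0200, 0.0900)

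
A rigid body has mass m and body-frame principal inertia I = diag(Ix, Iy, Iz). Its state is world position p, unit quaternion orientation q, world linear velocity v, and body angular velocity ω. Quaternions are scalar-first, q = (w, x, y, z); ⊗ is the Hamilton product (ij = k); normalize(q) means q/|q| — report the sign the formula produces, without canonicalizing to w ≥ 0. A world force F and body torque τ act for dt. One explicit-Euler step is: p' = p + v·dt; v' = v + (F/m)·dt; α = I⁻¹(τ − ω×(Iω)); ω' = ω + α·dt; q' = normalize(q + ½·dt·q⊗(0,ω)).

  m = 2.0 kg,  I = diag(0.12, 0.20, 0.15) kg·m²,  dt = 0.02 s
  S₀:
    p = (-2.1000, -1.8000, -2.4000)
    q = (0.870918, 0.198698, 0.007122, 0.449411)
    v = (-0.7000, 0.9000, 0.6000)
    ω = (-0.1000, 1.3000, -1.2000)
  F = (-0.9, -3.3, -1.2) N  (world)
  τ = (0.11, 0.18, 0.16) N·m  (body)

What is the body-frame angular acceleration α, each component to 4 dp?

precession coupling ω×(Iω) = (0.0780, -0.0036, -0.0104)
angular accel α = (0.2667, 0.9180, 1.1360)

α = (0.2667, 0.9180, 1.1360)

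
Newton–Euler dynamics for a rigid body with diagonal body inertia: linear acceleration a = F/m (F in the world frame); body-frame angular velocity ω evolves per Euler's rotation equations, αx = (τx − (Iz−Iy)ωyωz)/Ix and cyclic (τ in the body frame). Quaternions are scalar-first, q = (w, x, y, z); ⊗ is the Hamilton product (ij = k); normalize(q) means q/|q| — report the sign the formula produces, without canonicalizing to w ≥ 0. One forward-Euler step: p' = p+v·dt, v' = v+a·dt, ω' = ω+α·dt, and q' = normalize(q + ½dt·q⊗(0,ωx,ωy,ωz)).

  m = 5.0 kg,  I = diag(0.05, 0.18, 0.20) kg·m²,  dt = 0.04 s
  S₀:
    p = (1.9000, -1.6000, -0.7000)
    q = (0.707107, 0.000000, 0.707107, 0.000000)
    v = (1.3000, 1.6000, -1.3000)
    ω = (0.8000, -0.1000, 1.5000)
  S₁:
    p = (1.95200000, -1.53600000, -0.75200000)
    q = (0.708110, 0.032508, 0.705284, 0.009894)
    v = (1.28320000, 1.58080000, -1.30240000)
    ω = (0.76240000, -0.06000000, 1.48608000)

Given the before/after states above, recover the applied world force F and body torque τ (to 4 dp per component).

Δv = v₁−v₀ = (-0.01680000, -0.01920000, -0.00240000)
m·(v₁−v₀)/dt = (-2.1000, -2.4000, -0.3000)
Δω = ω₁−ω₀ = (-0.03760000, 0.04000000, -0.01392000)
I·α + gyro = (-0.0500, 0.0000, -0.0800)

F = (-2.1000, -2.4000, -0.3000)
τ = (-0.0500, 0.0000, -0.0800)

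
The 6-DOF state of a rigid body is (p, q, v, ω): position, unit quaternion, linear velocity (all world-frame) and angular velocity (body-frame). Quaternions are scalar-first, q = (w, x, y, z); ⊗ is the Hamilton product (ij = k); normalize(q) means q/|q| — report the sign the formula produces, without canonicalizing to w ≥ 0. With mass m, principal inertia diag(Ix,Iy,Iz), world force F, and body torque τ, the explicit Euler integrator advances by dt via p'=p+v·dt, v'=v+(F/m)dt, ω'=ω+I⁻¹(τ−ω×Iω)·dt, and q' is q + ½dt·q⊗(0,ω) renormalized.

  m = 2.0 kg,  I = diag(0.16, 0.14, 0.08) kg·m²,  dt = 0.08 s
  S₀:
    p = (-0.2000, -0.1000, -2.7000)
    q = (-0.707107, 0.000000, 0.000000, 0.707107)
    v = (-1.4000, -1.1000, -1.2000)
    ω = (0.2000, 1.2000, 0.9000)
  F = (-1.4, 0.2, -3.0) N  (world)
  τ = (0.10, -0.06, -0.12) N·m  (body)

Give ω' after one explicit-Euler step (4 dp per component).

α = I⁻¹(τ − ω×Iω) = (1.0300, -0.5314, -1.4400)
ω + α·dt = (0.2824, 1.1575, 0.7848)

ω' = (0.2824, 1.1575, 0.7848)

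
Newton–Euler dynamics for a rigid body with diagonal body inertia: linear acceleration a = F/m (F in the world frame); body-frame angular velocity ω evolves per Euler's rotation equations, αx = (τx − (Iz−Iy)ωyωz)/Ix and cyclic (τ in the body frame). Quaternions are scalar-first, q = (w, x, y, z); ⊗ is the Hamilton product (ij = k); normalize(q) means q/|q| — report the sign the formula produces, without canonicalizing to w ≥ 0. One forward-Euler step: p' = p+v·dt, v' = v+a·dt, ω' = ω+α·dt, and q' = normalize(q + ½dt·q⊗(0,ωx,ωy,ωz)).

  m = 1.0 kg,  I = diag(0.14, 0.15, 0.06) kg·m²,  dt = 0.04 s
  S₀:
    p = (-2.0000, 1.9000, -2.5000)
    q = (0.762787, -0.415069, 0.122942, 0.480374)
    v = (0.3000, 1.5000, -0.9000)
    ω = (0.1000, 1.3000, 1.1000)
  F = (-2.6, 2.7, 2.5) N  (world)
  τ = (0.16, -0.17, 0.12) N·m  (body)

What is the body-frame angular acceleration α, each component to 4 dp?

α = (2.0621, -1.1920, 1.9783)

ω×(Iω) gyroscopic = (-0.1287, 0.0088, 0.0013)
α = I⁻¹(τ − ω×Iω) = (2.0621, -1.1920, 1.9783)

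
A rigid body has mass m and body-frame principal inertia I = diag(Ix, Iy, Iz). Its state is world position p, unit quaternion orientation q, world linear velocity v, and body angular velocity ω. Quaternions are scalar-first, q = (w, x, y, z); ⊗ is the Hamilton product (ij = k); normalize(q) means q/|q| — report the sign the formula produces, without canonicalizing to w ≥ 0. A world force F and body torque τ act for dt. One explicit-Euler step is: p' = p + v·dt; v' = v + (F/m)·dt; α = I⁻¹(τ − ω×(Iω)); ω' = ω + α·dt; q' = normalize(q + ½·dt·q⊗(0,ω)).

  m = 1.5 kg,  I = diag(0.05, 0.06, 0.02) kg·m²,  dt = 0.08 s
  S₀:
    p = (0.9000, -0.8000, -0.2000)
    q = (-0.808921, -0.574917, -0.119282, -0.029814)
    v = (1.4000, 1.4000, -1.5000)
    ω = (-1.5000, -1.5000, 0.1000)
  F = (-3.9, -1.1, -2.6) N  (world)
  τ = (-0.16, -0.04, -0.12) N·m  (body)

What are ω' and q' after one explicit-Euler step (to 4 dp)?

ω×(Iω) gyroscopic = (0.0060, -0.0045, 0.0225)
(τ − ω×Iω)/I = (-3.3200, -0.5917, -7.1250)
ω' = ω + α·dt = (-1.7656, -1.5473, -0.4700)
q⊗(0,ω) = (-1.0383171, 1.1567323, 1.3155942, 0.6025604)
q' = normalize(q + ½dt·q⊗(0,ω)) = (-0.8474, -0.5268, -0.0664, -0.0057)

ω' = (-1.7656, -1.5473, -0.4700)
q' = (-0.8474, -0.5268, -0.0664, -0.0057)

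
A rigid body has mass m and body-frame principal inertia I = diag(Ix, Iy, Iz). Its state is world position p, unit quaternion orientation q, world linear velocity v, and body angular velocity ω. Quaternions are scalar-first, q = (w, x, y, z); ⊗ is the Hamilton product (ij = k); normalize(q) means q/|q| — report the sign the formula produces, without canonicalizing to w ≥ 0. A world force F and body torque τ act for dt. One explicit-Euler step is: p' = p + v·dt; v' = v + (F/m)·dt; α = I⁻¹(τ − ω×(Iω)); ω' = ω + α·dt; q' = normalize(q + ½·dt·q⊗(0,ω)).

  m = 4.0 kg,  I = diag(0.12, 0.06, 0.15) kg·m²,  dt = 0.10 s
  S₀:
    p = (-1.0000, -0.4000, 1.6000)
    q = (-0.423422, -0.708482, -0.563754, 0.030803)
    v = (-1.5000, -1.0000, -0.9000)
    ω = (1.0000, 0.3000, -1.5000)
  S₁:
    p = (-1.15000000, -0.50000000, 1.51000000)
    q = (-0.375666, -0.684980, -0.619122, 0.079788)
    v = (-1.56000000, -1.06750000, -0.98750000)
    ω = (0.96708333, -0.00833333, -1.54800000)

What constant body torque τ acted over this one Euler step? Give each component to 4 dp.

rate change Δω = (-0.03291667, -0.30833333, -0.04800000)
gyro term ω₀×Iω₀ = (-0.0405, 0.0450, -0.0180)
τ = I·(Δω/dt) + ω₀×(Iω₀) = (-0.0800, -0.1400, -0.0900)

τ = (-0.0800, -0.1400, -0.0900)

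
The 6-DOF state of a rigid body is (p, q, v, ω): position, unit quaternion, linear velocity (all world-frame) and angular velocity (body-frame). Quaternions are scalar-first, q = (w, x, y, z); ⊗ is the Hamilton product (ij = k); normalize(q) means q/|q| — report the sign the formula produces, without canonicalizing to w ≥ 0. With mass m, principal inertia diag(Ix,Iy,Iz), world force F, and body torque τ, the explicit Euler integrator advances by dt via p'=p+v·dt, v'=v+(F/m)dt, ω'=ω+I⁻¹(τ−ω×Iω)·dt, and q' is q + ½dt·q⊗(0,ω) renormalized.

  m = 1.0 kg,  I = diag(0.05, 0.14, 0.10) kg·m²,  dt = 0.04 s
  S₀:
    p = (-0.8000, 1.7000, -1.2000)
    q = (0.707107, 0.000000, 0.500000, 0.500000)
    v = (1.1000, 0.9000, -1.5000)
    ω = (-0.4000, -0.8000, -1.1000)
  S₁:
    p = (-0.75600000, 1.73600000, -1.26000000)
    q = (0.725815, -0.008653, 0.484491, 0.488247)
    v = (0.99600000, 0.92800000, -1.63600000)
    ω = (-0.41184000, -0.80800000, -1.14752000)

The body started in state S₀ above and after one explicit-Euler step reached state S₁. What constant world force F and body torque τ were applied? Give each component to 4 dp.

F = (-2.6000, 0.7000, -3.4000)
τ = (-0.0500, -0.0500, -0.0900)

v₁ − v₀ = (-0.10400000, 0.02800000, -0.13600000)
F = m·Δv/dt = (-2.6000, 0.7000, -3.4000)
ω₁ − ω₀ = (-0.01184000, -0.00800000, -0.04752000)
precession coupling = (-0.0352, -0.0220, 0.0288)
applied torque τ = (-0.0500, -0.0500, -0.0900)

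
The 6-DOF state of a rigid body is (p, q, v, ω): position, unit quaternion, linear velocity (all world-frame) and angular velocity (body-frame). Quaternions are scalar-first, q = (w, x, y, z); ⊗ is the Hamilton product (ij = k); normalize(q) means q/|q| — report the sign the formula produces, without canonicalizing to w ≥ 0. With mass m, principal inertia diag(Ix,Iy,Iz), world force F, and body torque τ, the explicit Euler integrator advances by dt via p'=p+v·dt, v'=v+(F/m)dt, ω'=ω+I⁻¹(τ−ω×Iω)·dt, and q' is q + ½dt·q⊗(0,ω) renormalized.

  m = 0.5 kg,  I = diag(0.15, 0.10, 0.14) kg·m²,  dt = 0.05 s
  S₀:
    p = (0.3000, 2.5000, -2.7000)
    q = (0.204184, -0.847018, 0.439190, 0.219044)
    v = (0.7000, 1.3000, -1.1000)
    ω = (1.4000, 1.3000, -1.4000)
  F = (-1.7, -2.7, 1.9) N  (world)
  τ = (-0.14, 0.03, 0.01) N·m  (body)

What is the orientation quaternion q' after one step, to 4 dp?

Hamilton product q⊗(0,ω) = (0.9215398, -0.6137656, -0.6137244, -2.0018470)
updated quaternion q' = (0.2268, -0.8609, 0.4231, 0.1687)

q' = (0.2268, -0.8609, 0.4231, 0.1687)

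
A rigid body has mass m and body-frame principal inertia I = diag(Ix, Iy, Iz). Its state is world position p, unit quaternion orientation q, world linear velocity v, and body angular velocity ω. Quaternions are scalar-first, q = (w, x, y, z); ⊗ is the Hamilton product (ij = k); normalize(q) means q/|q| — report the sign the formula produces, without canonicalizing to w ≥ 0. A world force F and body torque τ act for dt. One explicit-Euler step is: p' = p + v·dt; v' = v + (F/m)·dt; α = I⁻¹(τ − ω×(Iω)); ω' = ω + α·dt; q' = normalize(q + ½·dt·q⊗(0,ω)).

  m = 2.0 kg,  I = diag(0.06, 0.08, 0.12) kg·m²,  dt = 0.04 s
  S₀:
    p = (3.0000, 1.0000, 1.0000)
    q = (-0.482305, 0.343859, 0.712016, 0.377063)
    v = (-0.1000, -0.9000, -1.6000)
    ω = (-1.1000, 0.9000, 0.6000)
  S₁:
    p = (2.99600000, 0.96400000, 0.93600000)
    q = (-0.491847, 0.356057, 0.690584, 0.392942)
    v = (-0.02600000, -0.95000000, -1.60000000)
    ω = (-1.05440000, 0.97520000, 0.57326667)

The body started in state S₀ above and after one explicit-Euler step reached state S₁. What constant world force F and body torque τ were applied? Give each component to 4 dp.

F = (3.7000, -2.5000, 0.0000)
τ = (0.0900, 0.1900, -0.1000)

ω₁ − ω₀ = (0.04560000, 0.07520000, -0.02673333)
applied torque τ = (0.0900, 0.1900, -0.1000)
v₁ − v₀ = (0.07400000, -0.05000000, 0.00000000)
m·(v₁−v₀)/dt = (3.7000, -2.5000, 0.0000)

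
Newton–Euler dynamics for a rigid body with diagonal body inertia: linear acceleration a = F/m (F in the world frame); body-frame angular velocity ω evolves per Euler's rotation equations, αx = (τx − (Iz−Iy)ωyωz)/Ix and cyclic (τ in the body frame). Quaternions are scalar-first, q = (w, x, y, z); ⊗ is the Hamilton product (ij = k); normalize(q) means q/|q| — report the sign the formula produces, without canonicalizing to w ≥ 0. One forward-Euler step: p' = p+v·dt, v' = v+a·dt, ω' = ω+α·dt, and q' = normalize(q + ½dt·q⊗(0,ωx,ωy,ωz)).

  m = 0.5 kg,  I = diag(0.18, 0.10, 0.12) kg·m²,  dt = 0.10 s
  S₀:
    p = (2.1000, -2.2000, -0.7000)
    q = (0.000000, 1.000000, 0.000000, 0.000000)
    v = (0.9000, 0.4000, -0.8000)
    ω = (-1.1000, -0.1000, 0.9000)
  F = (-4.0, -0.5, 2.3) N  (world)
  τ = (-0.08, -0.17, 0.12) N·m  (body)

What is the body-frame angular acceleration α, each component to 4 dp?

α = (-0.4344, -1.1060, 1.0733)

precession coupling ω×(Iω) = (-0.0018, -0.0594, -0.0088)
(τ − ω×Iω)/I = (-0.4344, -1.1060, 1.0733)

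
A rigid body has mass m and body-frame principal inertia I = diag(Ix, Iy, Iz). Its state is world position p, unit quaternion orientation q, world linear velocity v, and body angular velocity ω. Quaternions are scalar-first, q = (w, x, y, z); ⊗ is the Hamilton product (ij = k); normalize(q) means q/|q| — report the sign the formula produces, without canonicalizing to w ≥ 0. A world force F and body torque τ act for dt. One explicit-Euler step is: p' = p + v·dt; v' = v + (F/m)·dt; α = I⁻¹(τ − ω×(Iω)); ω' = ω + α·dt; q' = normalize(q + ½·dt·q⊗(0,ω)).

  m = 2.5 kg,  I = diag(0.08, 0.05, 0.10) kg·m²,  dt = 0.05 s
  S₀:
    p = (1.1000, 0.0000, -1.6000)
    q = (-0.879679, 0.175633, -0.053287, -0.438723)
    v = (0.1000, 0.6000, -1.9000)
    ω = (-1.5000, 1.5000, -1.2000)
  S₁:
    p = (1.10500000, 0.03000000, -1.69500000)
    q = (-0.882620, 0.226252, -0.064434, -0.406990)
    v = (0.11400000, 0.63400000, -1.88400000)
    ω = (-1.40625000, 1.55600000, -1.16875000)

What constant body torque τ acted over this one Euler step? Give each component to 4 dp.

τ = (0.0600, 0.0200, 0.1300)

rate change Δω = (0.09375000, 0.05600000, 0.03125000)
ω₀×(Iω₀) = (-0.0900, -0.0360, 0.0675)
τ = I·(Δω/dt) + ω₀×(Iω₀) = (0.0600, 0.0200, 0.1300)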